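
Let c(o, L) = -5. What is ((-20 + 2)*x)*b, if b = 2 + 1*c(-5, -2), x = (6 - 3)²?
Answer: 486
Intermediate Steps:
x = 9 (x = 3² = 9)
b = -3 (b = 2 + 1*(-5) = 2 - 5 = -3)
((-20 + 2)*x)*b = ((-20 + 2)*9)*(-3) = -18*9*(-3) = -162*(-3) = 486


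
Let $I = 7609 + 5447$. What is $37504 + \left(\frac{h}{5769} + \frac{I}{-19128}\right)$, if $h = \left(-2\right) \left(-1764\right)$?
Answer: $\frac{19159894728}{510877} \approx 37504.0$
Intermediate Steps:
$h = 3528$
$I = 13056$
$37504 + \left(\frac{h}{5769} + \frac{I}{-19128}\right) = 37504 + \left(\frac{3528}{5769} + \frac{13056}{-19128}\right) = 37504 + \left(3528 \cdot \frac{1}{5769} + 13056 \left(- \frac{1}{19128}\right)\right) = 37504 + \left(\frac{392}{641} - \frac{544}{797}\right) = 37504 - \frac{36280}{510877} = \frac{19159894728}{510877}$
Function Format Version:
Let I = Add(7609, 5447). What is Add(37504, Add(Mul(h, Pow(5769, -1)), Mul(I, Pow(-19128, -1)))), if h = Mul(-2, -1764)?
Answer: Rational(19159894728, 510877) ≈ 37504.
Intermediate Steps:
h = 3528
I = 13056
Add(37504, Add(Mul(h, Pow(5769, -1)), Mul(I, Pow(-19128, -1)))) = Add(37504, Add(Mul(3528, Pow(5769, -1)), Mul(13056, Pow(-19128, -1)))) = Add(37504, Add(Mul(3528, Rational(1, 5769)), Mul(13056, Rational(-1, 19128)))) = Add(37504, Add(Rational(392, 641), Rational(-544, 797))) = Add(37504, Rational(-36280, 510877)) = Rational(19159894728, 510877)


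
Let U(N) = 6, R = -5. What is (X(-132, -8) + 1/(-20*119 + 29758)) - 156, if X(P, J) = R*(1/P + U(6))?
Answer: -112007939/602316 ≈ -185.96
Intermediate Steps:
X(P, J) = -30 - 5/P (X(P, J) = -5*(1/P + 6) = -5*(6 + 1/P) = -30 - 5/P)
(X(-132, -8) + 1/(-20*119 + 29758)) - 156 = ((-30 - 5/(-132)) + 1/(-20*119 + 29758)) - 156 = ((-30 - 5*(-1/132)) + 1/(-2380 + 29758)) - 156 = ((-30 + 5/132) + 1/27378) - 156 = (-3955/132 + 1/27378) - 156 = -18046643/602316 - 156 = -112007939/602316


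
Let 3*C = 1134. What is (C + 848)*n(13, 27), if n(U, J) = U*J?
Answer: 430326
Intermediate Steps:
n(U, J) = J*U
C = 378 (C = (⅓)*1134 = 378)
(C + 848)*n(13, 27) = (378 + 848)*(27*13) = 1226*351 = 430326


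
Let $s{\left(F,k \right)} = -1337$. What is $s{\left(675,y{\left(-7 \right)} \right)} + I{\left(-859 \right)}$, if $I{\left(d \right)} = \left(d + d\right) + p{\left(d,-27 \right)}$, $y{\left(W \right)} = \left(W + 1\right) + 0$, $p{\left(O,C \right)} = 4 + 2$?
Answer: $-3049$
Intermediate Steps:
$p{\left(O,C \right)} = 6$
$y{\left(W \right)} = 1 + W$ ($y{\left(W \right)} = \left(1 + W\right) + 0 = 1 + W$)
$I{\left(d \right)} = 6 + 2 d$ ($I{\left(d \right)} = \left(d + d\right) + 6 = 2 d + 6 = 6 + 2 d$)
$s{\left(675,y{\left(-7 \right)} \right)} + I{\left(-859 \right)} = -1337 + \left(6 + 2 \left(-859\right)\right) = -1337 + \left(6 - 1718\right) = -1337 - 1712 = -3049$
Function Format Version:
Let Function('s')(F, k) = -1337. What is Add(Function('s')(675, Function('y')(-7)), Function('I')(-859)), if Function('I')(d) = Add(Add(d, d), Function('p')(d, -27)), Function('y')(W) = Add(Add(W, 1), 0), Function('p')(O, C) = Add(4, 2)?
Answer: -3049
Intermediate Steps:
Function('p')(O, C) = 6
Function('y')(W) = Add(1, W) (Function('y')(W) = Add(Add(1, W), 0) = Add(1, W))
Function('I')(d) = Add(6, Mul(2, d)) (Function('I')(d) = Add(Add(d, d), 6) = Add(Mul(2, d), 6) = Add(6, Mul(2, d)))
Add(Function('s')(675, Function('y')(-7)), Function('I')(-859)) = Add(-1337, Add(6, Mul(2, -859))) = Add(-1337, Add(6, -1718)) = Add(-1337, -1712) = -3049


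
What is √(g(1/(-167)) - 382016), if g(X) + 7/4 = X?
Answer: I*√42616372787/334 ≈ 618.08*I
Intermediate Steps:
g(X) = -7/4 + X
√(g(1/(-167)) - 382016) = √((-7/4 + 1/(-167)) - 382016) = √((-7/4 - 1/167) - 382016) = √(-1173/668 - 382016) = √(-255187861/668) = I*√42616372787/334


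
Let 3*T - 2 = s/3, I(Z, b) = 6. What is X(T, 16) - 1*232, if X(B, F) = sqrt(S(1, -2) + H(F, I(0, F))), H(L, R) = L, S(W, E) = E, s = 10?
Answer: -232 + sqrt(14) ≈ -228.26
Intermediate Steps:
T = 16/9 (T = 2/3 + (10/3)/3 = 2/3 + (10*(1/3))/3 = 2/3 + (1/3)*(10/3) = 2/3 + 10/9 = 16/9 ≈ 1.7778)
X(B, F) = sqrt(-2 + F)
X(T, 16) - 1*232 = sqrt(-2 + 16) - 1*232 = sqrt(14) - 232 = -232 + sqrt(14)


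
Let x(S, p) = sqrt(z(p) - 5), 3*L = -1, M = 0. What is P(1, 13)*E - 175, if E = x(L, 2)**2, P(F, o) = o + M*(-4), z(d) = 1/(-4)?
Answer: -973/4 ≈ -243.25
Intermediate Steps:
L = -1/3 (L = (1/3)*(-1) = -1/3 ≈ -0.33333)
z(d) = -1/4
x(S, p) = I*sqrt(21)/2 (x(S, p) = sqrt(-1/4 - 5) = sqrt(-21/4) = I*sqrt(21)/2)
P(F, o) = o (P(F, o) = o + 0*(-4) = o + 0 = o)
E = -21/4 (E = (I*sqrt(21)/2)**2 = -21/4 ≈ -5.2500)
P(1, 13)*E - 175 = 13*(-21/4) - 175 = -273/4 - 175 = -973/4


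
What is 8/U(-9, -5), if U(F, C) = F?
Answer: -8/9 ≈ -0.88889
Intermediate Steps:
8/U(-9, -5) = 8/(-9) = 8*(-⅑) = -8/9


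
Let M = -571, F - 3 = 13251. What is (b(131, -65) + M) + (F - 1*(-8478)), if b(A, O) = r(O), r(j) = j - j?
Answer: 21161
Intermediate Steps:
F = 13254 (F = 3 + 13251 = 13254)
r(j) = 0
b(A, O) = 0
(b(131, -65) + M) + (F - 1*(-8478)) = (0 - 571) + (13254 - 1*(-8478)) = -571 + (13254 + 8478) = -571 + 21732 = 21161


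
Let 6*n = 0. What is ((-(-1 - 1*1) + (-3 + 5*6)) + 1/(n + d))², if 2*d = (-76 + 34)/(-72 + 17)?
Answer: 440896/441 ≈ 999.76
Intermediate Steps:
n = 0 (n = (⅙)*0 = 0)
d = 21/55 (d = ((-76 + 34)/(-72 + 17))/2 = (-42/(-55))/2 = (-42*(-1/55))/2 = (½)*(42/55) = 21/55 ≈ 0.38182)
((-(-1 - 1*1) + (-3 + 5*6)) + 1/(n + d))² = ((-(-1 - 1*1) + (-3 + 5*6)) + 1/(0 + 21/55))² = ((-(-1 - 1) + (-3 + 30)) + 1/(21/55))² = ((-1*(-2) + 27) + 55/21)² = ((2 + 27) + 55/21)² = (29 + 55/21)² = (664/21)² = 440896/441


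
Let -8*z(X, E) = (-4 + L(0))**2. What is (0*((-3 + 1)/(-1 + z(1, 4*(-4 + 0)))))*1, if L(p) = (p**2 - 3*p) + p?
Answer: 0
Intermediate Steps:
L(p) = p**2 - 2*p
z(X, E) = -2 (z(X, E) = -(-4 + 0*(-2 + 0))**2/8 = -(-4 + 0*(-2))**2/8 = -(-4 + 0)**2/8 = -1/8*(-4)**2 = -1/8*16 = -2)
(0*((-3 + 1)/(-1 + z(1, 4*(-4 + 0)))))*1 = (0*((-3 + 1)/(-1 - 2)))*1 = (0*(-2/(-3)))*1 = (0*(-2*(-1/3)))*1 = (0*(2/3))*1 = 0*1 = 0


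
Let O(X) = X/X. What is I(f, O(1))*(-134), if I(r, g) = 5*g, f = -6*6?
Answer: -670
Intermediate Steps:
O(X) = 1
f = -36
I(f, O(1))*(-134) = (5*1)*(-134) = 5*(-134) = -670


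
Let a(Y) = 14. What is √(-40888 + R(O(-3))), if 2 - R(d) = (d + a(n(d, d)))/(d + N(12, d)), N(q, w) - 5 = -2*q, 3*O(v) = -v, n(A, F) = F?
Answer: I*√1471866/6 ≈ 202.2*I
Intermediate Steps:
O(v) = -v/3 (O(v) = (-v)/3 = -v/3)
N(q, w) = 5 - 2*q
R(d) = 2 - (14 + d)/(-19 + d) (R(d) = 2 - (d + 14)/(d + (5 - 2*12)) = 2 - (14 + d)/(d + (5 - 24)) = 2 - (14 + d)/(d - 19) = 2 - (14 + d)/(-19 + d))
√(-40888 + R(O(-3))) = √(-40888 + (-52 - ⅓*(-3))/(-19 - ⅓*(-3))) = √(-40888 + (-52 + 1)/(-19 + 1)) = √(-40888 - 51/(-18)) = √(-40888 - 1/18*(-51)) = √(-40888 + 17/6) = √(-245311/6) = I*√1471866/6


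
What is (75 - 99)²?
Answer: 576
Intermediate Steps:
(75 - 99)² = (-24)² = 576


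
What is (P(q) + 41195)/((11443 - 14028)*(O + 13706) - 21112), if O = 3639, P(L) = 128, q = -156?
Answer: -41323/44857937 ≈ -0.00092120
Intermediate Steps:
(P(q) + 41195)/((11443 - 14028)*(O + 13706) - 21112) = (128 + 41195)/((11443 - 14028)*(3639 + 13706) - 21112) = 41323/(-2585*17345 - 21112) = 41323/(-44836825 - 21112) = 41323/(-44857937) = 41323*(-1/44857937) = -41323/44857937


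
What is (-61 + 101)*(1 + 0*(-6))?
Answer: 40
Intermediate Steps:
(-61 + 101)*(1 + 0*(-6)) = 40*(1 + 0) = 40*1 = 40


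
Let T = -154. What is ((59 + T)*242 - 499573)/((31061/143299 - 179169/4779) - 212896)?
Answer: 119288229251841/48607408525076 ≈ 2.4541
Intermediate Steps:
((59 + T)*242 - 499573)/((31061/143299 - 179169/4779) - 212896) = ((59 - 154)*242 - 499573)/((31061/143299 - 179169/4779) - 212896) = (-95*242 - 499573)/((31061*(1/143299) - 179169*1/4779) - 212896) = (-22990 - 499573)/((31061/143299 - 59723/1593) - 212896) = -522563/(-8508766004/228275307 - 212896) = -522563/(-48607408525076/228275307) = -522563*(-228275307/48607408525076) = 119288229251841/48607408525076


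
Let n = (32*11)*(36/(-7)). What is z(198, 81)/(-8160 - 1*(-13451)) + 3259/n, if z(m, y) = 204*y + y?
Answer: 8155907/6095232 ≈ 1.3381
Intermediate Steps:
n = -12672/7 (n = 352*(36*(-⅐)) = 352*(-36/7) = -12672/7 ≈ -1810.3)
z(m, y) = 205*y
z(198, 81)/(-8160 - 1*(-13451)) + 3259/n = (205*81)/(-8160 - 1*(-13451)) + 3259/(-12672/7) = 16605/(-8160 + 13451) + 3259*(-7/12672) = 16605/5291 - 22813/12672 = 8155907/6095232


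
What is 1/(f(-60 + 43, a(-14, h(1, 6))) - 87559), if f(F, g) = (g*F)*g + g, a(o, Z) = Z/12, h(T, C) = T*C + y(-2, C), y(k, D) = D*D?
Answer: -4/351055 ≈ -1.1394e-5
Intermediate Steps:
y(k, D) = D²
h(T, C) = C² + C*T (h(T, C) = T*C + C² = C*T + C² = C² + C*T)
a(o, Z) = Z/12 (a(o, Z) = Z*(1/12) = Z/12)
f(F, g) = g + F*g² (f(F, g) = (F*g)*g + g = F*g² + g = g + F*g²)
1/(f(-60 + 43, a(-14, h(1, 6))) - 87559) = 1/(((6*(6 + 1))/12)*(1 + (-60 + 43)*((6*(6 + 1))/12)) - 87559) = 1/(((6*7)/12)*(1 - 17*6*7/12) - 87559) = 1/(((1/12)*42)*(1 - 17*42/12) - 87559) = 1/(7*(1 - 17*7/2)/2 - 87559) = 1/(7*(1 - 119/2)/2 - 87559) = 1/((7/2)*(-117/2) - 87559) = 1/(-819/4 - 87559) = 1/(-351055/4) = -4/351055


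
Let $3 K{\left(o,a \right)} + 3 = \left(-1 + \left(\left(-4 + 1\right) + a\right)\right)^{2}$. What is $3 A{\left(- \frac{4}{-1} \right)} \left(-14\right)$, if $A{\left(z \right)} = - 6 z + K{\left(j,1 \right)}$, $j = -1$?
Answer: $924$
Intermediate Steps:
$K{\left(o,a \right)} = -1 + \frac{\left(-4 + a\right)^{2}}{3}$ ($K{\left(o,a \right)} = -1 + \frac{\left(-1 + \left(\left(-4 + 1\right) + a\right)\right)^{2}}{3} = -1 + \frac{\left(-1 + \left(-3 + a\right)\right)^{2}}{3} = -1 + \frac{\left(-4 + a\right)^{2}}{3}$)
$A{\left(z \right)} = 2 - 6 z$ ($A{\left(z \right)} = - 6 z - \left(1 - \frac{\left(-4 + 1\right)^{2}}{3}\right) = - 6 z - \left(1 - \frac{\left(-3\right)^{2}}{3}\right) = - 6 z + \left(-1 + \frac{1}{3} \cdot 9\right) = - 6 z + \left(-1 + 3\right) = - 6 z + 2 = 2 - 6 z$)
$3 A{\left(- \frac{4}{-1} \right)} \left(-14\right) = 3 \left(2 - 6 \left(- \frac{4}{-1}\right)\right) \left(-14\right) = 3 \left(2 - 6 \left(\left(-4\right) \left(-1\right)\right)\right) \left(-14\right) = 3 \left(2 - 24\right) \left(-14\right) = 3 \left(-22\right) \left(-14\right) = \left(-66\right) \left(-14\right) = 924$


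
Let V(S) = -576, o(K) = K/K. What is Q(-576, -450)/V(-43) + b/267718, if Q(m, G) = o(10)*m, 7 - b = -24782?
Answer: 292507/267718 ≈ 1.0926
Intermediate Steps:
o(K) = 1
b = 24789 (b = 7 - 1*(-24782) = 7 + 24782 = 24789)
Q(m, G) = m (Q(m, G) = 1*m = m)
Q(-576, -450)/V(-43) + b/267718 = -576/(-576) + 24789/267718 = -576*(-1/576) + 24789*(1/267718) = 1 + 24789/267718 = 292507/267718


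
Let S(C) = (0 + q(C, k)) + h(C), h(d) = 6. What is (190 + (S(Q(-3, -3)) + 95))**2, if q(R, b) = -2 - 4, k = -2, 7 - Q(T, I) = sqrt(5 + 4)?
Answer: 81225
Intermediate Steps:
Q(T, I) = 4 (Q(T, I) = 7 - sqrt(5 + 4) = 7 - sqrt(9) = 7 - 1*3 = 7 - 3 = 4)
q(R, b) = -6
S(C) = 0 (S(C) = (0 - 6) + 6 = -6 + 6 = 0)
(190 + (S(Q(-3, -3)) + 95))**2 = (190 + (0 + 95))**2 = (190 + 95)**2 = 285**2 = 81225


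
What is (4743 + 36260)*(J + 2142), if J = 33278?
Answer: 1452326260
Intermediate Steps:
(4743 + 36260)*(J + 2142) = (4743 + 36260)*(33278 + 2142) = 41003*35420 = 1452326260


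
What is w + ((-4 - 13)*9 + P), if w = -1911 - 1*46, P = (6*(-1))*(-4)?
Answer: -2086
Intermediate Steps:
P = 24 (P = -6*(-4) = 24)
w = -1957 (w = -1911 - 46 = -1957)
w + ((-4 - 13)*9 + P) = -1957 + ((-4 - 13)*9 + 24) = -1957 + (-17*9 + 24) = -1957 + (-153 + 24) = -1957 - 129 = -2086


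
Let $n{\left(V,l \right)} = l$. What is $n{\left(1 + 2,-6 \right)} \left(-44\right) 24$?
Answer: $6336$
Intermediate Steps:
$n{\left(1 + 2,-6 \right)} \left(-44\right) 24 = \left(-6\right) \left(-44\right) 24 = 264 \cdot 24 = 6336$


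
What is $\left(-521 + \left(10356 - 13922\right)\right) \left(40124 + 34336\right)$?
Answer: $-304318020$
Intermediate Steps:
$\left(-521 + \left(10356 - 13922\right)\right) \left(40124 + 34336\right) = \left(-521 + \left(10356 - 13922\right)\right) 74460 = \left(-521 - 3566\right) 74460 = \left(-4087\right) 74460 = -304318020$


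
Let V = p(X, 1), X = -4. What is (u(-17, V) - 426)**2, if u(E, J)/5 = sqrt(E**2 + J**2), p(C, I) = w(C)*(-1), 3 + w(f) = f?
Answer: 189926 - 55380*sqrt(2) ≈ 1.1161e+5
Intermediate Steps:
w(f) = -3 + f
p(C, I) = 3 - C (p(C, I) = (-3 + C)*(-1) = 3 - C)
V = 7 (V = 3 - 1*(-4) = 3 + 4 = 7)
u(E, J) = 5*sqrt(E**2 + J**2)
(u(-17, V) - 426)**2 = (5*sqrt((-17)**2 + 7**2) - 426)**2 = (5*sqrt(289 + 49) - 426)**2 = (5*sqrt(338) - 426)**2 = (5*(13*sqrt(2)) - 426)**2 = (65*sqrt(2) - 426)**2 = (-426 + 65*sqrt(2))**2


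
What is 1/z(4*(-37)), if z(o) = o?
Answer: -1/148 ≈ -0.0067568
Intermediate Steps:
1/z(4*(-37)) = 1/(4*(-37)) = 1/(-148) = -1/148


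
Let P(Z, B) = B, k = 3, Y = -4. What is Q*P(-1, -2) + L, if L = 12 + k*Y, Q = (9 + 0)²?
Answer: -162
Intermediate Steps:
Q = 81 (Q = 9² = 81)
L = 0 (L = 12 + 3*(-4) = 12 - 12 = 0)
Q*P(-1, -2) + L = 81*(-2) + 0 = -162 + 0 = -162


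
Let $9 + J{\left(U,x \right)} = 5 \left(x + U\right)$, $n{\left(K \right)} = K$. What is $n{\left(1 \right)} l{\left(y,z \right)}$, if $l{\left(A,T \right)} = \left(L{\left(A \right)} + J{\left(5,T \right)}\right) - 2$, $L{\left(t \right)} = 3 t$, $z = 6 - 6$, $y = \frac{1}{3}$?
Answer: $15$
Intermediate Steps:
$y = \frac{1}{3} \approx 0.33333$
$z = 0$ ($z = 6 - 6 = 0$)
$J{\left(U,x \right)} = -9 + 5 U + 5 x$ ($J{\left(U,x \right)} = -9 + 5 \left(x + U\right) = -9 + 5 \left(U + x\right) = -9 + \left(5 U + 5 x\right) = -9 + 5 U + 5 x$)
$l{\left(A,T \right)} = 14 + 3 A + 5 T$ ($l{\left(A,T \right)} = \left(3 A + \left(-9 + 5 \cdot 5 + 5 T\right)\right) - 2 = \left(3 A + \left(-9 + 25 + 5 T\right)\right) - 2 = \left(3 A + \left(16 + 5 T\right)\right) - 2 = \left(16 + 3 A + 5 T\right) - 2 = 14 + 3 A + 5 T$)
$n{\left(1 \right)} l{\left(y,z \right)} = 1 \left(14 + 3 \cdot \frac{1}{3} + 5 \cdot 0\right) = 1 \left(14 + 1 + 0\right) = 1 \cdot 15 = 15$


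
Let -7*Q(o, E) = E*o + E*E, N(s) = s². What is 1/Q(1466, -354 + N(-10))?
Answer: 7/307848 ≈ 2.2739e-5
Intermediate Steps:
Q(o, E) = -E²/7 - E*o/7 (Q(o, E) = -(E*o + E*E)/7 = -(E*o + E²)/7 = -(E² + E*o)/7 = -E²/7 - E*o/7)
1/Q(1466, -354 + N(-10)) = 1/(-(-354 + (-10)²)*((-354 + (-10)²) + 1466)/7) = 1/(-(-354 + 100)*((-354 + 100) + 1466)/7) = 1/(-⅐*(-254)*(-254 + 1466)) = 1/(-⅐*(-254)*1212) = 1/(307848/7) = 7/307848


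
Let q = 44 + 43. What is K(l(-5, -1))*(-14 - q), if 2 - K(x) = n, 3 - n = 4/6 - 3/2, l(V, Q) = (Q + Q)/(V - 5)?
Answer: 1111/6 ≈ 185.17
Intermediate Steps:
q = 87
l(V, Q) = 2*Q/(-5 + V) (l(V, Q) = (2*Q)/(-5 + V) = 2*Q/(-5 + V))
n = 23/6 (n = 3 - (4/6 - 3/2) = 3 - (4*(⅙) - 3*½) = 3 - (⅔ - 3/2) = 3 - 1*(-⅚) = 3 + ⅚ = 23/6 ≈ 3.8333)
K(x) = -11/6 (K(x) = 2 - 1*23/6 = 2 - 23/6 = -11/6)
K(l(-5, -1))*(-14 - q) = -11*(-14 - 1*87)/6 = -11*(-14 - 87)/6 = -11/6*(-101) = 1111/6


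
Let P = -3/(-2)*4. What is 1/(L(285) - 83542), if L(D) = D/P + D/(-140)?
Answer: -28/2337903 ≈ -1.1977e-5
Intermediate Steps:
P = 6 (P = -3*(-1/2)*4 = (3/2)*4 = 6)
L(D) = 67*D/420 (L(D) = D/6 + D/(-140) = D*(1/6) + D*(-1/140) = D/6 - D/140 = 67*D/420)
1/(L(285) - 83542) = 1/((67/420)*285 - 83542) = 1/(1273/28 - 83542) = 1/(-2337903/28) = -28/2337903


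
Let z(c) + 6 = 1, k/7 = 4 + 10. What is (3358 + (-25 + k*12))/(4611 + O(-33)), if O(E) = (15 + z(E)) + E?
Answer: 4509/4588 ≈ 0.98278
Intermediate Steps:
k = 98 (k = 7*(4 + 10) = 7*14 = 98)
z(c) = -5 (z(c) = -6 + 1 = -5)
O(E) = 10 + E (O(E) = (15 - 5) + E = 10 + E)
(3358 + (-25 + k*12))/(4611 + O(-33)) = (3358 + (-25 + 98*12))/(4611 + (10 - 33)) = (3358 + (-25 + 1176))/(4611 - 23) = (3358 + 1151)/4588 = 4509*(1/4588) = 4509/4588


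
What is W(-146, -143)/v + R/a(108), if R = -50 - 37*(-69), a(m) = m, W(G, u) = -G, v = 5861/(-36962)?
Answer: -568146733/632988 ≈ -897.56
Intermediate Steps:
v = -5861/36962 (v = 5861*(-1/36962) = -5861/36962 ≈ -0.15857)
R = 2503 (R = -50 + 2553 = 2503)
W(-146, -143)/v + R/a(108) = (-1*(-146))/(-5861/36962) + 2503/108 = 146*(-36962/5861) + 2503*(1/108) = -5396452/5861 + 2503/108 = -568146733/632988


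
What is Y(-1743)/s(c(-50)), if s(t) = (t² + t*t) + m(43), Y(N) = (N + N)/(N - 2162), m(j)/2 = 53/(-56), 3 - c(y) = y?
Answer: 32536/204688385 ≈ 0.00015895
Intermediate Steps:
c(y) = 3 - y
m(j) = -53/28 (m(j) = 2*(53/(-56)) = 2*(53*(-1/56)) = 2*(-53/56) = -53/28)
Y(N) = 2*N/(-2162 + N) (Y(N) = (2*N)/(-2162 + N) = 2*N/(-2162 + N))
s(t) = -53/28 + 2*t² (s(t) = (t² + t*t) - 53/28 = (t² + t²) - 53/28 = 2*t² - 53/28 = -53/28 + 2*t²)
Y(-1743)/s(c(-50)) = (2*(-1743)/(-2162 - 1743))/(-53/28 + 2*(3 - 1*(-50))²) = (2*(-1743)/(-3905))/(-53/28 + 2*(3 + 50)²) = (2*(-1743)*(-1/3905))/(-53/28 + 2*53²) = 3486/(3905*(-53/28 + 2*2809)) = 3486/(3905*(-53/28 + 5618)) = 3486/(3905*(157251/28)) = (3486/3905)*(28/157251) = 32536/204688385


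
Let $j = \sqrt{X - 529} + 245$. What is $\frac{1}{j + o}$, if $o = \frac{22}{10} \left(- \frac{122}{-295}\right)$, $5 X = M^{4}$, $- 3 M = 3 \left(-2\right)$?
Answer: $\frac{535007575}{132707565714} - \frac{435125 i \sqrt{13145}}{132707565714} \approx 0.0040315 - 0.00037592 i$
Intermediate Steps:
$M = 2$ ($M = - \frac{3 \left(-2\right)}{3} = \left(- \frac{1}{3}\right) \left(-6\right) = 2$)
$X = \frac{16}{5}$ ($X = \frac{2^{4}}{5} = \frac{1}{5} \cdot 16 = \frac{16}{5} \approx 3.2$)
$o = \frac{1342}{1475}$ ($o = 22 \cdot \frac{1}{10} \left(\left(-122\right) \left(- \frac{1}{295}\right)\right) = \frac{11}{5} \cdot \frac{122}{295} = \frac{1342}{1475} \approx 0.90983$)
$j = 245 + \frac{i \sqrt{13145}}{5}$ ($j = \sqrt{\frac{16}{5} - 529} + 245 = \sqrt{- \frac{2629}{5}} + 245 = \frac{i \sqrt{13145}}{5} + 245 = 245 + \frac{i \sqrt{13145}}{5} \approx 245.0 + 22.93 i$)
$\frac{1}{j + o} = \frac{1}{\left(245 + \frac{i \sqrt{13145}}{5}\right) + \frac{1342}{1475}} = \frac{1}{\frac{362717}{1475} + \frac{i \sqrt{13145}}{5}}$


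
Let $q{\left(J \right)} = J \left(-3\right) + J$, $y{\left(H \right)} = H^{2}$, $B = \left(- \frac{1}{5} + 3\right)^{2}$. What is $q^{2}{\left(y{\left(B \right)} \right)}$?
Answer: $\frac{5903156224}{390625} \approx 15112.0$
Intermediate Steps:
$B = \frac{196}{25}$ ($B = \left(\left(-1\right) \frac{1}{5} + 3\right)^{2} = \left(- \frac{1}{5} + 3\right)^{2} = \left(\frac{14}{5}\right)^{2} = \frac{196}{25} \approx 7.84$)
$q{\left(J \right)} = - 2 J$ ($q{\left(J \right)} = - 3 J + J = - 2 J$)
$q^{2}{\left(y{\left(B \right)} \right)} = \left(- 2 \left(\frac{196}{25}\right)^{2}\right)^{2} = \left(\left(-2\right) \frac{38416}{625}\right)^{2} = \left(- \frac{76832}{625}\right)^{2} = \frac{5903156224}{390625}$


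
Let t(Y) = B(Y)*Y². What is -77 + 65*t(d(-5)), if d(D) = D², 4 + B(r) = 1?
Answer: -121952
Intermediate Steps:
B(r) = -3 (B(r) = -4 + 1 = -3)
t(Y) = -3*Y²
-77 + 65*t(d(-5)) = -77 + 65*(-3*((-5)²)²) = -77 + 65*(-3*25²) = -77 + 65*(-3*625) = -77 + 65*(-1875) = -77 - 121875 = -121952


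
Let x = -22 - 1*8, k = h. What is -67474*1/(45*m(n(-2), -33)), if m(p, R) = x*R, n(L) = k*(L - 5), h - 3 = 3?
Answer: -3067/2025 ≈ -1.5146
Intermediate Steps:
h = 6 (h = 3 + 3 = 6)
k = 6
x = -30 (x = -22 - 8 = -30)
n(L) = -30 + 6*L (n(L) = 6*(L - 5) = 6*(-5 + L) = -30 + 6*L)
m(p, R) = -30*R
-67474*1/(45*m(n(-2), -33)) = -67474/(-30*(-33)*45) = -67474/(990*45) = -67474/44550 = -67474*1/44550 = -3067/2025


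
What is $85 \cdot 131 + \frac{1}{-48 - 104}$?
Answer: $\frac{1692519}{152} \approx 11135.0$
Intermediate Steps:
$85 \cdot 131 + \frac{1}{-48 - 104} = 11135 + \frac{1}{-152} = 11135 - \frac{1}{152} = \frac{1692519}{152}$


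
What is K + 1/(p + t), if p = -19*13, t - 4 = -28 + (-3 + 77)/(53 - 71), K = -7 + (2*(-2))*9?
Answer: -106477/2476 ≈ -43.004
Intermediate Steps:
K = -43 (K = -7 - 4*9 = -7 - 36 = -43)
t = -253/9 (t = 4 + (-28 + (-3 + 77)/(53 - 71)) = 4 + (-28 + 74/(-18)) = 4 + (-28 + 74*(-1/18)) = 4 + (-28 - 37/9) = 4 - 289/9 = -253/9 ≈ -28.111)
p = -247
K + 1/(p + t) = -43 + 1/(-247 - 253/9) = -43 + 1/(-2476/9) = -43 - 9/2476 = -106477/2476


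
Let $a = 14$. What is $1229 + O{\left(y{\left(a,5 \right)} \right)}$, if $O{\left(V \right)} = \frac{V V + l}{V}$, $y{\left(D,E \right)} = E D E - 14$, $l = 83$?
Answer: $\frac{525923}{336} \approx 1565.2$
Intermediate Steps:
$y{\left(D,E \right)} = -14 + D E^{2}$ ($y{\left(D,E \right)} = D E E - 14 = D E^{2} - 14 = -14 + D E^{2}$)
$O{\left(V \right)} = \frac{83 + V^{2}}{V}$ ($O{\left(V \right)} = \frac{V V + 83}{V} = \frac{V^{2} + 83}{V} = \frac{83 + V^{2}}{V}$)
$1229 + O{\left(y{\left(a,5 \right)} \right)} = 1229 - \left(14 - 350 - \frac{83}{-14 + 14 \cdot 5^{2}}\right) = 1229 + \left(\left(-14 + 14 \cdot 25\right) + \frac{83}{-14 + 14 \cdot 25}\right) = 1229 + \left(\left(-14 + 350\right) + \frac{83}{-14 + 350}\right) = 1229 + \left(336 + \frac{83}{336}\right) = 1229 + \frac{112979}{336} = \frac{525923}{336}$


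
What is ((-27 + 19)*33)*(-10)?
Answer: 2640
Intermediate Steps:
((-27 + 19)*33)*(-10) = -8*33*(-10) = -264*(-10) = 2640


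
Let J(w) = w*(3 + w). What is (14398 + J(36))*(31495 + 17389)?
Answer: 772464968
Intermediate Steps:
(14398 + J(36))*(31495 + 17389) = (14398 + 36*(3 + 36))*(31495 + 17389) = (14398 + 36*39)*48884 = (14398 + 1404)*48884 = 15802*48884 = 772464968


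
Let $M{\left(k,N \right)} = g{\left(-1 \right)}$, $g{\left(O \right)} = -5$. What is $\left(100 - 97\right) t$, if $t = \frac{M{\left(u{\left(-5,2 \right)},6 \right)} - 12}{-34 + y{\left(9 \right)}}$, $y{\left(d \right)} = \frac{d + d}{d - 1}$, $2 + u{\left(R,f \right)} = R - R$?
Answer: $\frac{204}{127} \approx 1.6063$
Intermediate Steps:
$u{\left(R,f \right)} = -2$ ($u{\left(R,f \right)} = -2 + \left(R - R\right) = -2 + 0 = -2$)
$M{\left(k,N \right)} = -5$
$y{\left(d \right)} = \frac{2 d}{-1 + d}$
$t = \frac{68}{127}$ ($t = \frac{-5 - 12}{-34 + 2 \cdot 9 \frac{1}{-1 + 9}} = - \frac{17}{-34 + 2 \cdot 9 \cdot \frac{1}{8}} = - \frac{17}{-34 + \frac{9}{4}} = - \frac{17}{- \frac{127}{4}} = \left(-17\right) \left(- \frac{4}{127}\right) = \frac{68}{127} \approx 0.53543$)
$\left(100 - 97\right) t = \left(100 - 97\right) \frac{68}{127} = 3 \cdot \frac{68}{127} = \frac{204}{127}$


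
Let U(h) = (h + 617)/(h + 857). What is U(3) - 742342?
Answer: -31920675/43 ≈ -7.4234e+5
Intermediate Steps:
U(h) = (617 + h)/(857 + h)
U(3) - 742342 = (617 + 3)/(857 + 3) - 742342 = 620/860 - 742342 = (1/860)*620 - 742342 = 31/43 - 742342 = -31920675/43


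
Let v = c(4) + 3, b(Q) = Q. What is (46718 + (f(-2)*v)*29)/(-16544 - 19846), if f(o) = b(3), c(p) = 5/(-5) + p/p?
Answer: -46979/36390 ≈ -1.2910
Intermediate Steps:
c(p) = 0 (c(p) = 5*(-⅕) + 1 = -1 + 1 = 0)
f(o) = 3
v = 3 (v = 0 + 3 = 3)
(46718 + (f(-2)*v)*29)/(-16544 - 19846) = (46718 + (3*3)*29)/(-16544 - 19846) = (46718 + 9*29)/(-36390) = (46718 + 261)*(-1/36390) = 46979*(-1/36390) = -46979/36390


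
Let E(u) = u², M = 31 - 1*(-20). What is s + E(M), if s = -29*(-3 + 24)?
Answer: 1992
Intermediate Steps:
M = 51 (M = 31 + 20 = 51)
s = -609 (s = -29*21 = -609)
s + E(M) = -609 + 51² = -609 + 2601 = 1992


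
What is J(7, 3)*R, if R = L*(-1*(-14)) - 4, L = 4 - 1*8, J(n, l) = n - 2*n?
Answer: 420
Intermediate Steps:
J(n, l) = -n
L = -4 (L = 4 - 8 = -4)
R = -60 (R = -(-4)*(-14) - 4 = -4*14 - 4 = -56 - 4 = -60)
J(7, 3)*R = -1*7*(-60) = -7*(-60) = 420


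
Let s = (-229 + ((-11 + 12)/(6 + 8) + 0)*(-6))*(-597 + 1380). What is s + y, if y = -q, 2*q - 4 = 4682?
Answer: -1273899/7 ≈ -1.8199e+5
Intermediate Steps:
q = 2343 (q = 2 + (½)*4682 = 2 + 2341 = 2343)
s = -1257498/7 (s = (-229 + (1/14 + 0)*(-6))*783 = (-229 + (1/14)*(-6))*783 = (-229 - 3/7)*783 = -1606/7*783 = -1257498/7 ≈ -1.7964e+5)
y = -2343 (y = -1*2343 = -2343)
s + y = -1257498/7 - 2343 = -1273899/7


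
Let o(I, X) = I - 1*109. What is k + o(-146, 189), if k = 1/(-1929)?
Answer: -491896/1929 ≈ -255.00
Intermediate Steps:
o(I, X) = -109 + I (o(I, X) = I - 109 = -109 + I)
k = -1/1929 ≈ -0.00051840
k + o(-146, 189) = -1/1929 + (-109 - 146) = -1/1929 - 255 = -491896/1929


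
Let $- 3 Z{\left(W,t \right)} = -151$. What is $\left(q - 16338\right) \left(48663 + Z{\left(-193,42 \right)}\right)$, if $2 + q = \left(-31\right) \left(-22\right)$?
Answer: $- \frac{2288260120}{3} \approx -7.6275 \cdot 10^{8}$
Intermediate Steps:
$Z{\left(W,t \right)} = \frac{151}{3}$ ($Z{\left(W,t \right)} = \left(- \frac{1}{3}\right) \left(-151\right) = \frac{151}{3}$)
$q = 680$ ($q = -2 - -682 = -2 + 682 = 680$)
$\left(q - 16338\right) \left(48663 + Z{\left(-193,42 \right)}\right) = \left(680 - 16338\right) \left(48663 + \frac{151}{3}\right) = \left(-15658\right) \frac{146140}{3} = - \frac{2288260120}{3}$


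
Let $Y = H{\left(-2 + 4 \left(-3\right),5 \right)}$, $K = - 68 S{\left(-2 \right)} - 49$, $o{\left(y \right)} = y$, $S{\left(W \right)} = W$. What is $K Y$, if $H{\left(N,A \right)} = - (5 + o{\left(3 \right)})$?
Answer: $-696$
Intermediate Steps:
$K = 87$ ($K = \left(-68\right) \left(-2\right) - 49 = 136 - 49 = 87$)
$H{\left(N,A \right)} = -8$ ($H{\left(N,A \right)} = - (5 + 3) = \left(-1\right) 8 = -8$)
$Y = -8$
$K Y = 87 \left(-8\right) = -696$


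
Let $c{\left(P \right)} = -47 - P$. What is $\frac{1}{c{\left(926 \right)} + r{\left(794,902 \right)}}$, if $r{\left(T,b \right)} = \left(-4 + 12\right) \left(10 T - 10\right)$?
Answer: $\frac{1}{62467} \approx 1.6008 \cdot 10^{-5}$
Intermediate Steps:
$r{\left(T,b \right)} = -80 + 80 T$ ($r{\left(T,b \right)} = 8 \left(-10 + 10 T\right) = -80 + 80 T$)
$\frac{1}{c{\left(926 \right)} + r{\left(794,902 \right)}} = \frac{1}{\left(-47 - 926\right) + \left(-80 + 80 \cdot 794\right)} = \frac{1}{\left(-47 - 926\right) + \left(-80 + 63520\right)} = \frac{1}{-973 + 63440} = \frac{1}{62467}$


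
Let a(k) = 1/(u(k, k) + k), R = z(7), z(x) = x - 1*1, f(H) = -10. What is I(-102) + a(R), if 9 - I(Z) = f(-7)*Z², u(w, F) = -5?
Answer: 104050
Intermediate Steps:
z(x) = -1 + x (z(x) = x - 1 = -1 + x)
R = 6 (R = -1 + 7 = 6)
a(k) = 1/(-5 + k)
I(Z) = 9 + 10*Z² (I(Z) = 9 - (-10)*Z² = 9 + 10*Z²)
I(-102) + a(R) = (9 + 10*(-102)²) + 1/(-5 + 6) = (9 + 10*10404) + 1/1 = (9 + 104040) + 1 = 104049 + 1 = 104050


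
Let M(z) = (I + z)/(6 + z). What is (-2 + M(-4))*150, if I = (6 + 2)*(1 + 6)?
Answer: 3600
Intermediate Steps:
I = 56 (I = 8*7 = 56)
M(z) = (56 + z)/(6 + z)
(-2 + M(-4))*150 = (-2 + (56 - 4)/(6 - 4))*150 = (-2 + 52/2)*150 = (-2 + (½)*52)*150 = (-2 + 26)*150 = 24*150 = 3600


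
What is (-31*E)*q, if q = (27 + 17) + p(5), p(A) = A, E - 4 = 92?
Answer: -145824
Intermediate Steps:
E = 96 (E = 4 + 92 = 96)
q = 49 (q = (27 + 17) + 5 = 44 + 5 = 49)
(-31*E)*q = -31*96*49 = -2976*49 = -145824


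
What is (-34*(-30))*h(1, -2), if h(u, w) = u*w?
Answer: -2040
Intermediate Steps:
(-34*(-30))*h(1, -2) = (-34*(-30))*(1*(-2)) = 1020*(-2) = -2040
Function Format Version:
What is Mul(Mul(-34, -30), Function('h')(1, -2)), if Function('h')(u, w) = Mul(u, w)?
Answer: -2040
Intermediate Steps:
Mul(Mul(-34, -30), Function('h')(1, -2)) = Mul(Mul(-34, -30), Mul(1, -2)) = Mul(1020, -2) = -2040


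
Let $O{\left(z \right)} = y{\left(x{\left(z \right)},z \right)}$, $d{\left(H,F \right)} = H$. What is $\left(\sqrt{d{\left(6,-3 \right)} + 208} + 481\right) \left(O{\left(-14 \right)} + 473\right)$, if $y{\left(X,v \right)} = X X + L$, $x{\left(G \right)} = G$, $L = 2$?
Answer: $322751 + 671 \sqrt{214} \approx 3.3257 \cdot 10^{5}$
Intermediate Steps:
$y{\left(X,v \right)} = 2 + X^{2}$ ($y{\left(X,v \right)} = X X + 2 = X^{2} + 2 = 2 + X^{2}$)
$O{\left(z \right)} = 2 + z^{2}$
$\left(\sqrt{d{\left(6,-3 \right)} + 208} + 481\right) \left(O{\left(-14 \right)} + 473\right) = \left(\sqrt{6 + 208} + 481\right) \left(\left(2 + \left(-14\right)^{2}\right) + 473\right) = \left(\sqrt{214} + 481\right) \left(\left(2 + 196\right) + 473\right) = \left(481 + \sqrt{214}\right) \left(198 + 473\right) = \left(481 + \sqrt{214}\right) 671 = 322751 + 671 \sqrt{214}$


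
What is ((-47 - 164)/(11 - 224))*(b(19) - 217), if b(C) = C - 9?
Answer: -14559/71 ≈ -205.06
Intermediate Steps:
b(C) = -9 + C
((-47 - 164)/(11 - 224))*(b(19) - 217) = ((-47 - 164)/(11 - 224))*((-9 + 19) - 217) = (-211/(-213))*(10 - 217) = -211*(-1/213)*(-207) = (211/213)*(-207) = -14559/71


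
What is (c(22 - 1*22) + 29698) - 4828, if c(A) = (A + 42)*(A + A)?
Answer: 24870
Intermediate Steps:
c(A) = 2*A*(42 + A) (c(A) = (42 + A)*(2*A) = 2*A*(42 + A))
(c(22 - 1*22) + 29698) - 4828 = (2*(22 - 1*22)*(42 + (22 - 1*22)) + 29698) - 4828 = (2*(22 - 22)*(42 + (22 - 22)) + 29698) - 4828 = (2*0*(42 + 0) + 29698) - 4828 = (2*0*42 + 29698) - 4828 = (0 + 29698) - 4828 = 29698 - 4828 = 24870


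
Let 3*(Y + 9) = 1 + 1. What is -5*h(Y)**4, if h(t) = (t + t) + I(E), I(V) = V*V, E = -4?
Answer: -80/81 ≈ -0.98765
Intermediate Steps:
Y = -25/3 (Y = -9 + (1 + 1)/3 = -9 + (1/3)*2 = -9 + 2/3 = -25/3 ≈ -8.3333)
I(V) = V**2
h(t) = 16 + 2*t (h(t) = (t + t) + (-4)**2 = 2*t + 16 = 16 + 2*t)
-5*h(Y)**4 = -5*(16 + 2*(-25/3))**4 = -5*(16 - 50/3)**4 = -5*(-2/3)**4 = -5*16/81 = -80/81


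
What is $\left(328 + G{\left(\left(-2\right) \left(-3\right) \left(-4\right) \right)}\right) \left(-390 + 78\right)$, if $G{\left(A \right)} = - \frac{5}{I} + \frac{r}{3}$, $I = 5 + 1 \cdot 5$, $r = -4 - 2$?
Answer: $-101556$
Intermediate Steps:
$r = -6$ ($r = -4 - 2 = -6$)
$I = 10$ ($I = 5 + 5 = 10$)
$G{\left(A \right)} = - \frac{5}{2}$ ($G{\left(A \right)} = - \frac{5}{10} - \frac{6}{3} = \left(-5\right) \frac{1}{10} - 2 = - \frac{1}{2} - 2 = - \frac{5}{2}$)
$\left(328 + G{\left(\left(-2\right) \left(-3\right) \left(-4\right) \right)}\right) \left(-390 + 78\right) = \left(328 - \frac{5}{2}\right) \left(-390 + 78\right) = \frac{651}{2} \left(-312\right) = -101556$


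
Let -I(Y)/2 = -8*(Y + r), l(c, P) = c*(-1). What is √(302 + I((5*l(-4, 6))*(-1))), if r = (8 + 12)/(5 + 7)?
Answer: √78/3 ≈ 2.9439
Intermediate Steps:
l(c, P) = -c
r = 5/3 (r = 20/12 = 20*(1/12) = 5/3 ≈ 1.6667)
I(Y) = 80/3 + 16*Y (I(Y) = -(-16)*(Y + 5/3) = -(-16)*(5/3 + Y) = -2*(-40/3 - 8*Y) = 80/3 + 16*Y)
√(302 + I((5*l(-4, 6))*(-1))) = √(302 + (80/3 + 16*((5*(-1*(-4)))*(-1)))) = √(302 + (80/3 + 16*((5*4)*(-1)))) = √(302 + (80/3 + 16*(20*(-1)))) = √(302 + (80/3 + 16*(-20))) = √(302 + (80/3 - 320)) = √(302 - 880/3) = √(26/3) = √78/3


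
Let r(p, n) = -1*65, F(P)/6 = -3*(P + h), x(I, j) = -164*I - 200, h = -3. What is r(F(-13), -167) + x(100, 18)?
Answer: -16665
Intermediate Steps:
x(I, j) = -200 - 164*I
F(P) = 54 - 18*P (F(P) = 6*(-3*(P - 3)) = 6*(-3*(-3 + P)) = 6*(9 - 3*P) = 54 - 18*P)
r(p, n) = -65
r(F(-13), -167) + x(100, 18) = -65 + (-200 - 164*100) = -65 + (-200 - 16400) = -65 - 16600 = -16665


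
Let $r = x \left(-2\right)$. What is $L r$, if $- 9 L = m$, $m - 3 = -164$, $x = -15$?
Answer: $\frac{1610}{3} \approx 536.67$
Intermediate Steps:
$m = -161$ ($m = 3 - 164 = -161$)
$r = 30$ ($r = \left(-15\right) \left(-2\right) = 30$)
$L = \frac{161}{9}$ ($L = \left(- \frac{1}{9}\right) \left(-161\right) = \frac{161}{9} \approx 17.889$)
$L r = \frac{161}{9} \cdot 30 = \frac{1610}{3}$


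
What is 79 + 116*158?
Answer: 18407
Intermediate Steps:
79 + 116*158 = 79 + 18328 = 18407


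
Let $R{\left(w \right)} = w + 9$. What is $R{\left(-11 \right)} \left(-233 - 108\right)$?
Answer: $682$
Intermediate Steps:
$R{\left(w \right)} = 9 + w$
$R{\left(-11 \right)} \left(-233 - 108\right) = \left(9 - 11\right) \left(-233 - 108\right) = - 2 \left(-233 - 108\right) = \left(-2\right) \left(-341\right) = 682$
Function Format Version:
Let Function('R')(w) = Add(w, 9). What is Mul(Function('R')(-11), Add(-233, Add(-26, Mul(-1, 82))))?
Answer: 682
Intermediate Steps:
Function('R')(w) = Add(9, w)
Mul(Function('R')(-11), Add(-233, Add(-26, Mul(-1, 82)))) = Mul(Add(9, -11), Add(-233, Add(-26, Mul(-1, 82)))) = Mul(-2, Add(-233, Add(-26, -82))) = Mul(-2, Add(-233, -108)) = Mul(-2, -341) = 682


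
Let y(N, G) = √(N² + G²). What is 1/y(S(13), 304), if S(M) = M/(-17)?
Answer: 17*√26708393/26708393 ≈ 0.0032895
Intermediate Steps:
S(M) = -M/17 (S(M) = M*(-1/17) = -M/17)
y(N, G) = √(G² + N²)
1/y(S(13), 304) = 1/(√(304² + (-1/17*13)²)) = 1/(√(92416 + (-13/17)²)) = 1/(√(92416 + 169/289)) = 1/(√(26708393/289)) = 1/(√26708393/17) = 17*√26708393/26708393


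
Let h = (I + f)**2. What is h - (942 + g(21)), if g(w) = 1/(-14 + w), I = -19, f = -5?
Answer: -2563/7 ≈ -366.14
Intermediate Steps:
h = 576 (h = (-19 - 5)**2 = (-24)**2 = 576)
h - (942 + g(21)) = 576 - (942 + 1/(-14 + 21)) = 576 - (942 + 1/7) = 576 - 1*6595/7 = 576 - 6595/7 = -2563/7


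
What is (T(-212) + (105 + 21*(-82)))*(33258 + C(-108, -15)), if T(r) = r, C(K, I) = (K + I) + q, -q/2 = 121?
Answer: -60161297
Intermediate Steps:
q = -242 (q = -2*121 = -242)
C(K, I) = -242 + I + K (C(K, I) = (K + I) - 242 = (I + K) - 242 = -242 + I + K)
(T(-212) + (105 + 21*(-82)))*(33258 + C(-108, -15)) = (-212 + (105 + 21*(-82)))*(33258 + (-242 - 15 - 108)) = (-212 + (105 - 1722))*(33258 - 365) = (-212 - 1617)*32893 = -1829*32893 = -60161297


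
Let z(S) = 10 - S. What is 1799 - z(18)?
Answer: 1807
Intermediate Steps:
1799 - z(18) = 1799 - (10 - 1*18) = 1799 - (10 - 18) = 1799 - 1*(-8) = 1799 + 8 = 1807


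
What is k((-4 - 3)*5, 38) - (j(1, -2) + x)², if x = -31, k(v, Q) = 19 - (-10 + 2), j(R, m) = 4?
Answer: -702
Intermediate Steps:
k(v, Q) = 27 (k(v, Q) = 19 - 1*(-8) = 19 + 8 = 27)
k((-4 - 3)*5, 38) - (j(1, -2) + x)² = 27 - (4 - 31)² = 27 - 1*(-27)² = 27 - 1*729 = 27 - 729 = -702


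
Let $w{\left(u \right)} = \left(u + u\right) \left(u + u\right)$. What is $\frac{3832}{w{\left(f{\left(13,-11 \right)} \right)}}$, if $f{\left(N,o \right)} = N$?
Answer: $\frac{958}{169} \approx 5.6686$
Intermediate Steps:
$w{\left(u \right)} = 4 u^{2}$ ($w{\left(u \right)} = 2 u 2 u = 4 u^{2}$)
$\frac{3832}{w{\left(f{\left(13,-11 \right)} \right)}} = \frac{3832}{4 \cdot 13^{2}} = \frac{3832}{4 \cdot 169} = \frac{3832}{676} = 3832 \cdot \frac{1}{676} = \frac{958}{169}$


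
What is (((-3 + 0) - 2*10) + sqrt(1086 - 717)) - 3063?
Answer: -3086 + 3*sqrt(41) ≈ -3066.8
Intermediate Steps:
(((-3 + 0) - 2*10) + sqrt(1086 - 717)) - 3063 = ((-3 - 20) + sqrt(369)) - 3063 = (-23 + 3*sqrt(41)) - 3063 = -3086 + 3*sqrt(41)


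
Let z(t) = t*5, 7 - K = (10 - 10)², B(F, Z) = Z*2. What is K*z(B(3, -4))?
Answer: -280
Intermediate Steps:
B(F, Z) = 2*Z
K = 7 (K = 7 - (10 - 10)² = 7 - 1*0² = 7 - 1*0 = 7 + 0 = 7)
z(t) = 5*t
K*z(B(3, -4)) = 7*(5*(2*(-4))) = 7*(5*(-8)) = 7*(-40) = -280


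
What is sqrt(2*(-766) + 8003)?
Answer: 3*sqrt(719) ≈ 80.443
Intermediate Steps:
sqrt(2*(-766) + 8003) = sqrt(-1532 + 8003) = sqrt(6471) = 3*sqrt(719)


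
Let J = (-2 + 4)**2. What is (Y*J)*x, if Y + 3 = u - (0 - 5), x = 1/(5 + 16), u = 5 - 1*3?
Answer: 16/21 ≈ 0.76190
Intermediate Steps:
u = 2 (u = 5 - 3 = 2)
x = 1/21 ≈ 0.047619
J = 4 (J = 2**2 = 4)
Y = 4 (Y = -3 + (2 - (0 - 5)) = -3 + (2 - 1*(-5)) = -3 + (2 + 5) = -3 + 7 = 4)
(Y*J)*x = (4*4)*(1/21) = 16*(1/21) = 16/21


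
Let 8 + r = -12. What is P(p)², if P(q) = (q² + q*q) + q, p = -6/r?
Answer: 144/625 ≈ 0.23040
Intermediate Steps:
r = -20 (r = -8 - 12 = -20)
p = 3/10 (p = -6/(-20) = -6*(-1/20) = 3/10 ≈ 0.30000)
P(q) = q + 2*q² (P(q) = (q² + q²) + q = 2*q² + q = q + 2*q²)
P(p)² = (3*(1 + 2*(3/10))/10)² = (3*(1 + ⅗)/10)² = ((3/10)*(8/5))² = (12/25)² = 144/625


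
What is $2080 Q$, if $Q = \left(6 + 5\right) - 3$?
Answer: $16640$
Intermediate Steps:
$Q = 8$ ($Q = 11 - 3 = 8$)
$2080 Q = 2080 \cdot 8 = 16640$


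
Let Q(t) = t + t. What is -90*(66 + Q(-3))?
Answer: -5400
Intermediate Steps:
Q(t) = 2*t
-90*(66 + Q(-3)) = -90*(66 + 2*(-3)) = -90*(66 - 6) = -90*60 = -5400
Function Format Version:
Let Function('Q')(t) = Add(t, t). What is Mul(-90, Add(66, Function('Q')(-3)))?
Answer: -5400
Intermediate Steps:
Function('Q')(t) = Mul(2, t)
Mul(-90, Add(66, Function('Q')(-3))) = Mul(-90, Add(66, Mul(2, -3))) = Mul(-90, Add(66, -6)) = Mul(-90, 60) = -5400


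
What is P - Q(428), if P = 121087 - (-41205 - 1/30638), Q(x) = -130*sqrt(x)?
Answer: 4972302297/30638 + 260*sqrt(107) ≈ 1.6498e+5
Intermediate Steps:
P = 4972302297/30638 (P = 121087 - (-41205 - 1*1/30638) = 121087 - (-41205 - 1/30638) = 121087 - 1*(-1262438791/30638) = 121087 + 1262438791/30638 = 4972302297/30638 ≈ 1.6229e+5)
P - Q(428) = 4972302297/30638 - (-130)*sqrt(428) = 4972302297/30638 - (-130)*2*sqrt(107) = 4972302297/30638 - (-260)*sqrt(107) = 4972302297/30638 + 260*sqrt(107)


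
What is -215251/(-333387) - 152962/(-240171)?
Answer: 34230863405/26689963059 ≈ 1.2825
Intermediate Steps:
-215251/(-333387) - 152962/(-240171) = -215251*(-1/333387) - 152962*(-1/240171) = 215251/333387 + 152962/240171 = 34230863405/26689963059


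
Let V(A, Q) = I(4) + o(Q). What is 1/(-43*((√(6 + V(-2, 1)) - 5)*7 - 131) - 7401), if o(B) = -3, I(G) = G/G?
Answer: -1/865 ≈ -0.0011561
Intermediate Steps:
I(G) = 1
V(A, Q) = -2 (V(A, Q) = 1 - 3 = -2)
1/(-43*((√(6 + V(-2, 1)) - 5)*7 - 131) - 7401) = 1/(-43*((√(6 - 2) - 5)*7 - 131) - 7401) = 1/(-43*((√4 - 5)*7 - 131) - 7401) = 1/(-43*((2 - 5)*7 - 131) - 7401) = 1/(-43*(-3*7 - 131) - 7401) = 1/(-43*(-21 - 131) - 7401) = 1/(-43*(-152) - 7401) = 1/(6536 - 7401) = 1/(-865) = -1/865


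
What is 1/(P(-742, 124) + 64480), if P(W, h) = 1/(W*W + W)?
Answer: 549822/35452522561 ≈ 1.5509e-5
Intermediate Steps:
P(W, h) = 1/(W + W²) (P(W, h) = 1/(W² + W) = 1/(W + W²))
1/(P(-742, 124) + 64480) = 1/(1/((-742)*(1 - 742)) + 64480) = 1/(-1/742/(-741) + 64480) = 1/(-1/742*(-1/741) + 64480) = 1/(1/549822 + 64480) = 1/(35452522561/549822) = 549822/35452522561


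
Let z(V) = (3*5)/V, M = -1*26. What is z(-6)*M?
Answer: 65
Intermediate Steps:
M = -26
z(V) = 15/V
z(-6)*M = (15/(-6))*(-26) = (15*(-⅙))*(-26) = -5/2*(-26) = 65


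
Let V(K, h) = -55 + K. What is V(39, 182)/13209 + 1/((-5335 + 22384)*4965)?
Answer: -451453117/372706398855 ≈ -0.0012113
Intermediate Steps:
V(39, 182)/13209 + 1/((-5335 + 22384)*4965) = (-55 + 39)/13209 + 1/((-5335 + 22384)*4965) = -16*1/13209 + (1/4965)/17049 = -16/13209 + (1/17049)*(1/4965) = -16/13209 + 1/84648285 = -451453117/372706398855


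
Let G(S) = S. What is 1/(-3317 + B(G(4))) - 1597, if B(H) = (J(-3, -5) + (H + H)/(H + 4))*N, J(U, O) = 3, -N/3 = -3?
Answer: -5239758/3281 ≈ -1597.0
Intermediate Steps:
N = 9 (N = -3*(-3) = 9)
B(H) = 27 + 18*H/(4 + H) (B(H) = (3 + (H + H)/(H + 4))*9 = (3 + (2*H)/(4 + H))*9 = (3 + 2*H/(4 + H))*9 = 27 + 18*H/(4 + H))
1/(-3317 + B(G(4))) - 1597 = 1/(-3317 + 9*(12 + 5*4)/(4 + 4)) - 1597 = 1/(-3317 + 9*(12 + 20)/8) - 1597 = 1/(-3317 + 9*(⅛)*32) - 1597 = 1/(-3317 + 36) - 1597 = 1/(-3281) - 1597 = -1/3281 - 1597 = -5239758/3281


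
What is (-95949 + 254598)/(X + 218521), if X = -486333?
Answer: -158649/267812 ≈ -0.59239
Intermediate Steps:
(-95949 + 254598)/(X + 218521) = (-95949 + 254598)/(-486333 + 218521) = 158649/(-267812) = 158649*(-1/267812) = -158649/267812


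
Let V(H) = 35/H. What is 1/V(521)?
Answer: 521/35 ≈ 14.886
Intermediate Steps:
1/V(521) = 1/(35/521) = 521/35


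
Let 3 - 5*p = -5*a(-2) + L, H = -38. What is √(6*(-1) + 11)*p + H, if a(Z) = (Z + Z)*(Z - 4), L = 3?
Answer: -38 + 24*√5 ≈ 15.666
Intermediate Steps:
a(Z) = 2*Z*(-4 + Z) (a(Z) = (2*Z)*(-4 + Z) = 2*Z*(-4 + Z))
p = 24 (p = ⅗ - (-10*(-2)*(-4 - 2) + 3)/5 = ⅗ - (-10*(-2)*(-6) + 3)/5 = ⅗ - (-5*24 + 3)/5 = ⅗ - (-120 + 3)/5 = ⅗ - ⅕*(-117) = ⅗ + 117/5 = 24)
√(6*(-1) + 11)*p + H = √(6*(-1) + 11)*24 - 38 = √(-6 + 11)*24 - 38 = √5*24 - 38 = 24*√5 - 38 = -38 + 24*√5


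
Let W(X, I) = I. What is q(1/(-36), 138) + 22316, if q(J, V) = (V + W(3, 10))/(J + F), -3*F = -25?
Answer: 6677812/299 ≈ 22334.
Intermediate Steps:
F = 25/3 (F = -⅓*(-25) = 25/3 ≈ 8.3333)
q(J, V) = (10 + V)/(25/3 + J) (q(J, V) = (V + 10)/(J + 25/3) = (10 + V)/(25/3 + J))
q(1/(-36), 138) + 22316 = 3*(10 + 138)/(25 + 3/(-36)) + 22316 = 3*148/(25 + 3*(-1/36)) + 22316 = 3*148/(25 - 1/12) + 22316 = 3*148/(299/12) + 22316 = 3*(12/299)*148 + 22316 = 5328/299 + 22316 = 6677812/299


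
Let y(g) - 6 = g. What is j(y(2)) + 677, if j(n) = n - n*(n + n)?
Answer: 557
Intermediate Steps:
y(g) = 6 + g
j(n) = n - 2*n**2 (j(n) = n - n*2*n = n - 2*n**2)
j(y(2)) + 677 = (6 + 2)*(1 - 2*(6 + 2)) + 677 = 8*(1 - 2*8) + 677 = 8*(1 - 16) + 677 = 8*(-15) + 677 = -120 + 677 = 557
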